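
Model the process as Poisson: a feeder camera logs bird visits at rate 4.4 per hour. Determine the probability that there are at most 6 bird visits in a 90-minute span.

0.5108

Over the interval, μ = 4.4 × 1.5 = 6.6 (a 90-minute span = 1.5 hours).
P(N ≤ 6) = Σ_{j=0}^{6} e^(−μ) μ^j/j! ≈ 0.5108.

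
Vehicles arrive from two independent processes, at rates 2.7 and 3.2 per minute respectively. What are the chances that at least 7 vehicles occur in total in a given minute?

0.3776

Independent Poisson processes superpose: combined rate λ = 2.7 + 3.2 = 5.9 per minute.
So μ = 5.9.
P(N ≥ 7) = 1 − P(N ≤ 6) ≈ 0.3776.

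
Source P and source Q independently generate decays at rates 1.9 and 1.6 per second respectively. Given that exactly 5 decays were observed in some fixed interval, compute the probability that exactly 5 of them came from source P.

0.0471

Given the total, each event is independently from source P with probability p = λ_P/(λ_P+λ_Q) = 1.9/3.5 ≈ 0.5429.
So K ~ Binomial(5, 1.9/3.5): P(K = 5) = C(5,5) · (1.9/3.5)^5 · (1.6/3.5)^0 ≈ 0.0471.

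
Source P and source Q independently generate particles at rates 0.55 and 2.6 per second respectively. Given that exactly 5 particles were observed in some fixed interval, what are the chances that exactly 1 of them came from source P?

0.4052

Given the total, each event is independently from source P with probability p = λ_P/(λ_P+λ_Q) = 0.55/3.15 ≈ 0.1746.
So K ~ Binomial(5, 0.55/3.15): P(K = 1) = C(5,1) · (0.55/3.15)^1 · (2.6/3.15)^4 ≈ 0.4052.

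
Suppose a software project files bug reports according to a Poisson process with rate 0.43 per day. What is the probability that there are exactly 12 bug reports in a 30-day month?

0.1107

Over the interval, μ = 0.43 × 30 = 12.9 (a 30-day month = 30 days).
P(N = 12) = e^(−μ) μ^12/12! = e^(−12.9) · 12.9^12/479001600 ≈ 0.1107.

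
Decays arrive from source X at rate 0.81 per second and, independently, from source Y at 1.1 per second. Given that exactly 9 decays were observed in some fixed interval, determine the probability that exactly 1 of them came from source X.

0.0462

Given the total, each event is independently from source X with probability p = λ_X/(λ_X+λ_Y) = 0.81/1.91 ≈ 0.4241.
So K ~ Binomial(9, 0.81/1.91): P(K = 1) = C(9,1) · (0.81/1.91)^1 · (1.1/1.91)^8 ≈ 0.0462.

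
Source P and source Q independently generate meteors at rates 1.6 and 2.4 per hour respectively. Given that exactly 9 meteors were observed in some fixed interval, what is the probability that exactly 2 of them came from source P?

Given the total, each event is independently from source P with probability p = λ_P/(λ_P+λ_Q) = 1.6/4 = 0.4000.
So K ~ Binomial(9, 1.6/4): P(K = 2) = C(9,2) · (1.6/4)^2 · (2.4/4)^7 ≈ 0.1612.

0.1612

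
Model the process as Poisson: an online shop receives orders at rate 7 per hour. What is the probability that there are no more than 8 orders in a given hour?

With mean μ = 7 per hour,
P(N ≤ 8) = Σ_{j=0}^{8} e^(−μ) μ^j/j! ≈ 0.7291.

0.7291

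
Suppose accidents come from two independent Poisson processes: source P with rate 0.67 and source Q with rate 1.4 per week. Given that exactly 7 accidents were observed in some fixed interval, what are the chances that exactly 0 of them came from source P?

Given the total, each event is independently from source P with probability p = λ_P/(λ_P+λ_Q) = 0.67/2.07 ≈ 0.3237.
So K ~ Binomial(7, 0.67/2.07): P(K = 0) = C(7,0) · (0.67/2.07)^0 · (1.4/2.07)^7 ≈ 0.0647.

0.0647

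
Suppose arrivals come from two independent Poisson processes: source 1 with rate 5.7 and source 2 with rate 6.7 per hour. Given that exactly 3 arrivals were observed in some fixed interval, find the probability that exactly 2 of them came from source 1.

Given the total, each event is independently from source 1 with probability p = λ_1/(λ_1+λ_2) = 5.7/12.4 ≈ 0.4597.
So K ~ Binomial(3, 5.7/12.4): P(K = 2) = C(3,2) · (5.7/12.4)^2 · (6.7/12.4)^1 ≈ 0.3425.

0.3425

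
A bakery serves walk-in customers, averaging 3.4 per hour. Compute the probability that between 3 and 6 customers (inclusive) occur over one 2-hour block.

0.4455

Over the interval, μ = 3.4 × 2 = 6.8 (a 2-hour block = 2 hours).
P(3 ≤ N ≤ 6) = Σ_{j=3}^{6} e^(−6.8) · 6.8^j/j! ≈ 0.4455.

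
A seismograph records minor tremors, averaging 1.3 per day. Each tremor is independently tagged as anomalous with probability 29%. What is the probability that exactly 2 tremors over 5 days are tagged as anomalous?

0.2697

Thinning: the tremors that are tagged as anomalous themselves form a Poisson process with rate 0.29 × 1.3 = 0.377 per day.
Over the interval, μ = 0.377 × 5 = 1.885 (5 days).
P(N = 2) = e^(−1.885) · 1.885^2/2! ≈ 0.2697.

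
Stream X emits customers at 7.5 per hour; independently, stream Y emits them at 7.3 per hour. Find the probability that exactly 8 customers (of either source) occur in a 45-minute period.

0.0864

Independent Poisson processes superpose: combined rate λ = 7.5 + 7.3 = 14.8 per hour.
Over the interval, μ = 14.8 × 0.75 = 11.1 (a 45-minute period = 0.75 hours).
P(N = 8) = e^(−11.1) · 11.1^8/8! ≈ 0.0864.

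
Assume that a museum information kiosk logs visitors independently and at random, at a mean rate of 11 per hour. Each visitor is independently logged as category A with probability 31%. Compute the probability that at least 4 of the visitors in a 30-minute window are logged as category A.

0.0939

Thinning: the visitors that are logged as category A themselves form a Poisson process with rate 0.31 × 11 = 3.41 per hour.
Over the interval, μ = 3.41 × 0.5 = 1.705 (a 30-minute window = 0.5 hours).
P(N ≥ 4) = 1 − P(N ≤ 3) ≈ 0.0939.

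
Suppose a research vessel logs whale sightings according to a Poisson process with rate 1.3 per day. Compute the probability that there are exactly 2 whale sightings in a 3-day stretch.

Over the interval, μ = 1.3 × 3 = 3.9 (a 3-day stretch = 3 days).
P(N = 2) = e^(−μ) μ^2/2! = e^(−3.9) · 3.9^2/2 ≈ 0.1539.

0.1539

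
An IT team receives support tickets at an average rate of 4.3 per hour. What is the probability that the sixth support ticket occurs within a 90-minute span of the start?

Over the interval, μ = 4.3 × 1.5 = 6.45 (a 90-minute span = 1.5 hours).
The sixth arrival falls in the interval iff at least 6 events occur there: P(S_6 ≤ t) = P(N ≥ 6) = 1 − P(N ≤ 5) ≈ 0.6236.

0.6236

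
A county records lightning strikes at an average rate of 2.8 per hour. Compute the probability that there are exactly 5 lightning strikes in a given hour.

0.0872

With mean μ = 2.8 per hour,
P(N = 5) = e^(−μ) μ^5/5! = e^(−2.8) · 2.8^5/120 ≈ 0.0872.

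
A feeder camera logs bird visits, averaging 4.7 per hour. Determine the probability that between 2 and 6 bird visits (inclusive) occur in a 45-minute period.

Over the interval, μ = 4.7 × 0.75 = 3.525 (a 45-minute period = 0.75 hours).
P(2 ≤ N ≤ 6) = Σ_{j=2}^{6} e^(−3.525) · 3.525^j/j! ≈ 0.7995.

0.7995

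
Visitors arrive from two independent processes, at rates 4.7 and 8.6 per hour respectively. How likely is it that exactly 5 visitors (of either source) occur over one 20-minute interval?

Independent Poisson processes superpose: combined rate λ = 4.7 + 8.6 = 13.3 per hour.
Over the interval, μ = 13.3 × 1/3 ≈ 4.43333 (a 20-minute interval = 1/3 hours).
P(N = 5) = e^(−4.43333) · 4.43333^5/5! ≈ 0.1695.

0.1695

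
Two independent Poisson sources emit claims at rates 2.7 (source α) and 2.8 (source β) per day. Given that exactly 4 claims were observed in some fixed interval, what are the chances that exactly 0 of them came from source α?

Given the total, each event is independently from source α with probability p = λ_α/(λ_α+λ_β) = 2.7/5.5 ≈ 0.4909.
So K ~ Binomial(4, 2.7/5.5): P(K = 0) = C(4,0) · (2.7/5.5)^0 · (2.8/5.5)^4 ≈ 0.0672.

0.0672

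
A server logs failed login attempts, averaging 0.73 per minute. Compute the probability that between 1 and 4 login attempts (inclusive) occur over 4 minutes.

Over the interval, μ = 0.73 × 4 = 2.92 (4 minutes).
P(1 ≤ N ≤ 4) = Σ_{j=1}^{4} e^(−2.92) · 2.92^j/j! ≈ 0.7746.

0.7746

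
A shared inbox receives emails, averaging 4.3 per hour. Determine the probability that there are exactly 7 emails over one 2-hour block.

Over the interval, μ = 4.3 × 2 = 8.6 (a 2-hour block = 2 hours).
P(N = 7) = e^(−μ) μ^7/7! = e^(−8.6) · 8.6^7/5040 ≈ 0.1271.

0.1271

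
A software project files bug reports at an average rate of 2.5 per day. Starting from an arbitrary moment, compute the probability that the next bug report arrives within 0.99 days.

0.9158

Inter-arrival times are exponential with rate λ = 2.5 per day.
P(T ≤ 0.99) = 1 − e^(−λt) = 1 − e^(−2.5 × 0.99) = 1 − e^(−2.475) ≈ 0.9158.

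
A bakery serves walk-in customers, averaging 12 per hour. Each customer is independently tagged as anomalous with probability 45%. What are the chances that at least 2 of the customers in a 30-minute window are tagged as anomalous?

Thinning: the customers that are tagged as anomalous themselves form a Poisson process with rate 0.45 × 12 = 5.4 per hour.
Over the interval, μ = 5.4 × 0.5 = 2.7 (a 30-minute window = 0.5 hours).
P(N ≥ 2) = 1 − P(N ≤ 1) ≈ 0.7513.

0.7513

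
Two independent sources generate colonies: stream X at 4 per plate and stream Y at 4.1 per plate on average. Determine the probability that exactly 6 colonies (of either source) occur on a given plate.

0.1191

Independent Poisson processes superpose: combined rate λ = 4 + 4.1 = 8.1 per plate.
So μ = 8.1.
P(N = 6) = e^(−8.1) · 8.1^6/6! ≈ 0.1191.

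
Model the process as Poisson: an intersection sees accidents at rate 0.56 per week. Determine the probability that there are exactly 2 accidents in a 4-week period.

Over the interval, μ = 0.56 × 4 = 2.24 (a 4-week period = 4 weeks).
P(N = 2) = e^(−μ) μ^2/2! = e^(−2.24) · 2.24^2/2 ≈ 0.2671.

0.2671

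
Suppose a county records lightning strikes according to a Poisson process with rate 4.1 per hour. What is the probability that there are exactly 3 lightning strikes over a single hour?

0.1904

With mean μ = 4.1 per hour,
P(N = 3) = e^(−μ) μ^3/3! = e^(−4.1) · 4.1^3/6 ≈ 0.1904.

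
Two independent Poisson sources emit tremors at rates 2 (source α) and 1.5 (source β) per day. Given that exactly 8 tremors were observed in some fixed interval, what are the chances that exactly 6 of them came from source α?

0.1791

Given the total, each event is independently from source α with probability p = λ_α/(λ_α+λ_β) = 2/3.5 ≈ 0.5714.
So K ~ Binomial(8, 2/3.5): P(K = 6) = C(8,6) · (2/3.5)^6 · (1.5/3.5)^2 ≈ 0.1791.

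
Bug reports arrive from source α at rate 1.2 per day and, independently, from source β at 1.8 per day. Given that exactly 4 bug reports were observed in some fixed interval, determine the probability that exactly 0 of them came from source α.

0.1296

Given the total, each event is independently from source α with probability p = λ_α/(λ_α+λ_β) = 1.2/3 = 0.4000.
So K ~ Binomial(4, 1.2/3): P(K = 0) = C(4,0) · (1.2/3)^0 · (1.8/3)^4 ≈ 0.1296.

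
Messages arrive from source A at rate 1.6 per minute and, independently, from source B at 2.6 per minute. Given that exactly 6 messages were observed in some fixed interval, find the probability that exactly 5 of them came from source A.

0.0298

Given the total, each event is independently from source A with probability p = λ_A/(λ_A+λ_B) = 1.6/4.2 ≈ 0.3810.
So K ~ Binomial(6, 1.6/4.2): P(K = 5) = C(6,5) · (1.6/4.2)^5 · (2.6/4.2)^1 ≈ 0.0298.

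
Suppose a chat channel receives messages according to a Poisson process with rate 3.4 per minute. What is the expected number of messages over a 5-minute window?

E[N] = λt = 3.4 × 5 = 17 (a 5-minute window = 5 minutes).

17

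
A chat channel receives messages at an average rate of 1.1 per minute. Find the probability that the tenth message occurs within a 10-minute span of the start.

Over the interval, μ = 1.1 × 10 = 11 (a 10-minute span = 10 minutes).
The tenth arrival falls in the interval iff at least 10 events occur there: P(S_10 ≤ t) = P(N ≥ 10) = 1 − P(N ≤ 9) ≈ 0.6595.

0.6595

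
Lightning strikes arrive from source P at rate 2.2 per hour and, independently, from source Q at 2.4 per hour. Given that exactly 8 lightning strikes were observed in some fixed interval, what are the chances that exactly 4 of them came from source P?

0.2714

Given the total, each event is independently from source P with probability p = λ_P/(λ_P+λ_Q) = 2.2/4.6 ≈ 0.4783.
So K ~ Binomial(8, 2.2/4.6): P(K = 4) = C(8,4) · (2.2/4.6)^4 · (2.4/4.6)^4 ≈ 0.2714.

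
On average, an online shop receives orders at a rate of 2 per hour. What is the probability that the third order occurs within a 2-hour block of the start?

Over the interval, μ = 2 × 2 = 4 (a 2-hour block = 2 hours).
The third arrival falls in the interval iff at least 3 events occur there: P(S_3 ≤ t) = P(N ≥ 3) = 1 − P(N ≤ 2) ≈ 0.7619.

0.7619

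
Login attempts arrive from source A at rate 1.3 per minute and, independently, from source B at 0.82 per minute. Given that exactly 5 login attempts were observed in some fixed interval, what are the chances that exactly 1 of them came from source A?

0.0686

Given the total, each event is independently from source A with probability p = λ_A/(λ_A+λ_B) = 1.3/2.12 ≈ 0.6132.
So K ~ Binomial(5, 1.3/2.12): P(K = 1) = C(5,1) · (1.3/2.12)^1 · (0.82/2.12)^4 ≈ 0.0686.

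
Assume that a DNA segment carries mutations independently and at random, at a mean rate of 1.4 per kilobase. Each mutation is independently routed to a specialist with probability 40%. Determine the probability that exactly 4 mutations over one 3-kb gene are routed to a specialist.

Thinning: the mutations that are routed to a specialist themselves form a Poisson process with rate 0.4 × 1.4 = 0.56 per kilobase.
Over the interval, μ = 0.56 × 3 = 1.68 (a 3-kb gene = 3 kilobases).
P(N = 4) = e^(−1.68) · 1.68^4/4! ≈ 0.0619.

0.0619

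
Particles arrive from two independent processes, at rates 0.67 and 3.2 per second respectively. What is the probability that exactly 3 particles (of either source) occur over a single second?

Independent Poisson processes superpose: combined rate λ = 0.67 + 3.2 = 3.87 per second.
So μ = 3.87.
P(N = 3) = e^(−3.87) · 3.87^3/3! ≈ 0.2015.

0.2015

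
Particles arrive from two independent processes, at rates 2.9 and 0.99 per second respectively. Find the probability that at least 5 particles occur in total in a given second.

0.3497

Independent Poisson processes superpose: combined rate λ = 2.9 + 0.99 = 3.89 per second.
So μ = 3.89.
P(N ≥ 5) = 1 − P(N ≤ 4) ≈ 0.3497.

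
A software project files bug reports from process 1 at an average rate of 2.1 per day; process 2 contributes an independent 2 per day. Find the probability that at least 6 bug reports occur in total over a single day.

0.2307

Independent Poisson processes superpose: combined rate λ = 2.1 + 2 = 4.1 per day.
So μ = 4.1.
P(N ≥ 6) = 1 − P(N ≤ 5) ≈ 0.2307.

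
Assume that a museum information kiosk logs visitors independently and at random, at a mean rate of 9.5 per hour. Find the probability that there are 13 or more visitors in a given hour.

With mean μ = 9.5 per hour,
P(N ≥ 13) = 1 − P(N ≤ 12) = 1 − Σ_{j=0}^{12} e^(−μ) μ^j/j! ≈ 0.1636.

0.1636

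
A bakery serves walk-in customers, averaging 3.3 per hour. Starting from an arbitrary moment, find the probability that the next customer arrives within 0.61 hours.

Inter-arrival times are exponential with rate λ = 3.3 per hour.
P(T ≤ 0.61) = 1 − e^(−λt) = 1 − e^(−3.3 × 0.61) = 1 − e^(−2.013) ≈ 0.8664.

0.8664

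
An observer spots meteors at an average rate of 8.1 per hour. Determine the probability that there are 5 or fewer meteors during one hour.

With mean μ = 8.1 per hour,
P(N ≤ 5) = Σ_{j=0}^{5} e^(−μ) μ^j/j! ≈ 0.1822.

0.1822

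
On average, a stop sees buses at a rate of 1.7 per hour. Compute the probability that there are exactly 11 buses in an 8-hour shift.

Over the interval, μ = 1.7 × 8 = 13.6 (an 8-hour shift = 8 hours).
P(N = 11) = e^(−μ) μ^11/11! = e^(−13.6) · 13.6^11/39916800 ≈ 0.0915.

0.0915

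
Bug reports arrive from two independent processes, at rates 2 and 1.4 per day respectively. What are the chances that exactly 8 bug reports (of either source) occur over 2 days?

0.1263

Independent Poisson processes superpose: combined rate λ = 2 + 1.4 = 3.4 per day.
Over the interval, μ = 3.4 × 2 = 6.8 (2 days).
P(N = 8) = e^(−6.8) · 6.8^8/8! ≈ 0.1263.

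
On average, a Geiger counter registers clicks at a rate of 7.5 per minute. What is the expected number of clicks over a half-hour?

225

E[N] = λt = 7.5 × 30 = 225 (a half-hour = 30 minutes).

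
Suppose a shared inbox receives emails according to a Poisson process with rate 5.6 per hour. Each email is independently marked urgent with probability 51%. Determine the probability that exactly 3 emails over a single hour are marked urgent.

Thinning: the emails that are marked urgent themselves form a Poisson process with rate 0.51 × 5.6 = 2.856 per hour.
So μ = 2.856.
P(N = 3) = e^(−2.856) · 2.856^3/3! ≈ 0.2232.

0.2232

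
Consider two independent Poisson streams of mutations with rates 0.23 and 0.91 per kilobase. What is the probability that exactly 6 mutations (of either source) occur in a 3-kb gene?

0.0727

Independent Poisson processes superpose: combined rate λ = 0.23 + 0.91 = 1.14 per kilobase.
Over the interval, μ = 1.14 × 3 = 3.42 (a 3-kb gene = 3 kilobases).
P(N = 6) = e^(−3.42) · 3.42^6/6! ≈ 0.0727.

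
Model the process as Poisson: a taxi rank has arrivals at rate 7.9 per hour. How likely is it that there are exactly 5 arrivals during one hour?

With mean μ = 7.9 per hour,
P(N = 5) = e^(−μ) μ^5/5! = e^(−7.9) · 7.9^5/120 ≈ 0.0951.

0.0951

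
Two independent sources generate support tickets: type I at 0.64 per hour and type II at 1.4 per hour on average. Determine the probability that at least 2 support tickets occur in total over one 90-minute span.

0.8096

Independent Poisson processes superpose: combined rate λ = 0.64 + 1.4 = 2.04 per hour.
Over the interval, μ = 2.04 × 1.5 = 3.06 (a 90-minute span = 1.5 hours).
P(N ≥ 2) = 1 − P(N ≤ 1) ≈ 0.8096.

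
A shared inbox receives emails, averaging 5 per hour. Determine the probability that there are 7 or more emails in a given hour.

0.2378

With mean μ = 5 per hour,
P(N ≥ 7) = 1 − P(N ≤ 6) = 1 − Σ_{j=0}^{6} e^(−μ) μ^j/j! ≈ 0.2378.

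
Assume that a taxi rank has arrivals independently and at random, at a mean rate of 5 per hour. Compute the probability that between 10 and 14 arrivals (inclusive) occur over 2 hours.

Over the interval, μ = 5 × 2 = 10 (2 hours).
P(10 ≤ N ≤ 14) = Σ_{j=10}^{14} e^(−10) · 10^j/j! ≈ 0.4586.

0.4586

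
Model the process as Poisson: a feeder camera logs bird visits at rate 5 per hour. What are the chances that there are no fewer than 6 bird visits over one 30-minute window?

Over the interval, μ = 5 × 0.5 = 2.5 (a 30-minute window = 0.5 hours).
P(N ≥ 6) = 1 − P(N ≤ 5) = 1 − Σ_{j=0}^{5} e^(−μ) μ^j/j! ≈ 0.0420.

0.0420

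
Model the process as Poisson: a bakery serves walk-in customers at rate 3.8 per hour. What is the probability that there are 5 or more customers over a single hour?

With mean μ = 3.8 per hour,
P(N ≥ 5) = 1 − P(N ≤ 4) = 1 − Σ_{j=0}^{4} e^(−μ) μ^j/j! ≈ 0.3322.

0.3322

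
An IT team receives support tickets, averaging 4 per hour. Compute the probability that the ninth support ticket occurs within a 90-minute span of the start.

0.1528

Over the interval, μ = 4 × 1.5 = 6 (a 90-minute span = 1.5 hours).
The ninth arrival falls in the interval iff at least 9 events occur there: P(S_9 ≤ t) = P(N ≥ 9) = 1 − P(N ≤ 8) ≈ 0.1528.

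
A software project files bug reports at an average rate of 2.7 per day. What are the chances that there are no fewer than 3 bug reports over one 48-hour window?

Over the interval, μ = 2.7 × 2 = 5.4 (a 48-hour window = 2 days).
P(N ≥ 3) = 1 − P(N ≤ 2) = 1 − Σ_{j=0}^{2} e^(−μ) μ^j/j! ≈ 0.9052.

0.9052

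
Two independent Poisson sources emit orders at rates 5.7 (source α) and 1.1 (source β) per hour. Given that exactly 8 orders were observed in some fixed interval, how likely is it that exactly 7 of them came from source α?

Given the total, each event is independently from source α with probability p = λ_α/(λ_α+λ_β) = 5.7/6.8 ≈ 0.8382.
So K ~ Binomial(8, 5.7/6.8): P(K = 7) = C(8,7) · (5.7/6.8)^7 · (1.1/6.8)^1 ≈ 0.3763.

0.3763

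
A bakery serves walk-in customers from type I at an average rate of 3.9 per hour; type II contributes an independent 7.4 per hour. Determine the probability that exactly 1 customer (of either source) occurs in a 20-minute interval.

0.0871

Independent Poisson processes superpose: combined rate λ = 3.9 + 7.4 = 11.3 per hour.
Over the interval, μ = 11.3 × 1/3 ≈ 3.76667 (a 20-minute interval = 1/3 hours).
P(N = 1) = e^(−3.76667) · 3.76667^1/1! ≈ 0.0871.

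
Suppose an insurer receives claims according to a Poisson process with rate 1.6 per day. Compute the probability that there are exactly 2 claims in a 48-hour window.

Over the interval, μ = 1.6 × 2 = 3.2 (a 48-hour window = 2 days).
P(N = 2) = e^(−μ) μ^2/2! = e^(−3.2) · 3.2^2/2 ≈ 0.2087.

0.2087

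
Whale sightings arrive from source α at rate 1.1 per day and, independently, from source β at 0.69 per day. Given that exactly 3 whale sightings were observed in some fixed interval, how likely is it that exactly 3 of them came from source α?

0.2321

Given the total, each event is independently from source α with probability p = λ_α/(λ_α+λ_β) = 1.1/1.79 ≈ 0.6145.
So K ~ Binomial(3, 1.1/1.79): P(K = 3) = C(3,3) · (1.1/1.79)^3 · (0.69/1.79)^0 ≈ 0.2321.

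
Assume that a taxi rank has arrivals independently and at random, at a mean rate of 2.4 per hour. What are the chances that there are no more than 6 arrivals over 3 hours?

Over the interval, μ = 2.4 × 3 = 7.2 (3 hours).
P(N ≤ 6) = Σ_{j=0}^{6} e^(−μ) μ^j/j! ≈ 0.4204.

0.4204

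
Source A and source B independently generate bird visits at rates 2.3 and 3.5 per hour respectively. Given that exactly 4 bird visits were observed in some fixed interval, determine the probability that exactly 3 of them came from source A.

0.1505

Given the total, each event is independently from source A with probability p = λ_A/(λ_A+λ_B) = 2.3/5.8 ≈ 0.3966.
So K ~ Binomial(4, 2.3/5.8): P(K = 3) = C(4,3) · (2.3/5.8)^3 · (3.5/5.8)^1 ≈ 0.1505.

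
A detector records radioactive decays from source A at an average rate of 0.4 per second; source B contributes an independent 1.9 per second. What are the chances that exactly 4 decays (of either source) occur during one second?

0.1169

Independent Poisson processes superpose: combined rate λ = 0.4 + 1.9 = 2.3 per second.
So μ = 2.3.
P(N = 4) = e^(−2.3) · 2.3^4/4! ≈ 0.1169.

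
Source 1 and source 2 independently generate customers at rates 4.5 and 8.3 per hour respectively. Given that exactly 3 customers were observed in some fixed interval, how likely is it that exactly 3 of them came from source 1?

Given the total, each event is independently from source 1 with probability p = λ_1/(λ_1+λ_2) = 4.5/12.8 ≈ 0.3516.
So K ~ Binomial(3, 4.5/12.8): P(K = 3) = C(3,3) · (4.5/12.8)^3 · (8.3/12.8)^0 ≈ 0.0435.

0.0435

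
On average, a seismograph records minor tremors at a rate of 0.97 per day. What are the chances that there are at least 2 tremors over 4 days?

0.8992

Over the interval, μ = 0.97 × 4 = 3.88 (4 days).
P(N ≥ 2) = 1 − P(N ≤ 1) = 1 − Σ_{j=0}^{1} e^(−μ) μ^j/j! ≈ 0.8992.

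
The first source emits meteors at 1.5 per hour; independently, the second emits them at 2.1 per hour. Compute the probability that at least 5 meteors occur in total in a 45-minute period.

0.1371

Independent Poisson processes superpose: combined rate λ = 1.5 + 2.1 = 3.6 per hour.
Over the interval, μ = 3.6 × 0.75 = 2.7 (a 45-minute period = 0.75 hours).
P(N ≥ 5) = 1 − P(N ≤ 4) ≈ 0.1371.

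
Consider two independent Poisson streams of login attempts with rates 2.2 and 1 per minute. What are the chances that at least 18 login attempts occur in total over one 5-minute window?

0.3407

Independent Poisson processes superpose: combined rate λ = 2.2 + 1 = 3.2 per minute.
Over the interval, μ = 3.2 × 5 = 16 (a 5-minute window = 5 minutes).
P(N ≥ 18) = 1 − P(N ≤ 17) ≈ 0.3407.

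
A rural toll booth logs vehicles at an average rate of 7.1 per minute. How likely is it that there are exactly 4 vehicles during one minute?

With mean μ = 7.1 per minute,
P(N = 4) = e^(−μ) μ^4/4! = e^(−7.1) · 7.1^4/24 ≈ 0.0874.

0.0874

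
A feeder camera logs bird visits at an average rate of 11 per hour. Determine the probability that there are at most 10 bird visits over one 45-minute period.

Over the interval, μ = 11 × 0.75 = 8.25 (a 45-minute period = 0.75 hours).
P(N ≤ 10) = Σ_{j=0}^{10} e^(−μ) μ^j/j! ≈ 0.7903.

0.7903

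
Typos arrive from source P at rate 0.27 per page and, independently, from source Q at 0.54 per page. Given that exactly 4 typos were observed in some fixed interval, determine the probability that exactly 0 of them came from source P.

0.1975

Given the total, each event is independently from source P with probability p = λ_P/(λ_P+λ_Q) = 0.27/0.81 ≈ 0.3333.
So K ~ Binomial(4, 0.27/0.81): P(K = 0) = C(4,0) · (0.27/0.81)^0 · (0.54/0.81)^4 ≈ 0.1975.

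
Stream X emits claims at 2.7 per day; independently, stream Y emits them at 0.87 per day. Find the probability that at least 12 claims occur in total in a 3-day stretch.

0.3862

Independent Poisson processes superpose: combined rate λ = 2.7 + 0.87 = 3.57 per day.
Over the interval, μ = 3.57 × 3 = 10.71 (a 3-day stretch = 3 days).
P(N ≥ 12) = 1 − P(N ≤ 11) ≈ 0.3862.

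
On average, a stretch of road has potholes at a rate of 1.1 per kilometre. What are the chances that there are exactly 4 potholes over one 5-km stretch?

Over the interval, μ = 1.1 × 5 = 5.5 (a 5-km stretch = 5 kilometres).
P(N = 4) = e^(−μ) μ^4/4! = e^(−5.5) · 5.5^4/24 ≈ 0.1558.

0.1558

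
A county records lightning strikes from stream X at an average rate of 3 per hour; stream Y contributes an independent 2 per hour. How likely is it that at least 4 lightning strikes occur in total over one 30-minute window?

Independent Poisson processes superpose: combined rate λ = 3 + 2 = 5 per hour.
Over the interval, μ = 5 × 0.5 = 2.5 (a 30-minute window = 0.5 hours).
P(N ≥ 4) = 1 − P(N ≤ 3) ≈ 0.2424.

0.2424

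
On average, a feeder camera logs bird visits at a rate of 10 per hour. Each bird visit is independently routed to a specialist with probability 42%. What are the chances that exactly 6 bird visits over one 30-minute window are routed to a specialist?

Thinning: the bird visits that are routed to a specialist themselves form a Poisson process with rate 0.42 × 10 = 4.2 per hour.
Over the interval, μ = 4.2 × 0.5 = 2.1 (a 30-minute window = 0.5 hours).
P(N = 6) = e^(−2.1) · 2.1^6/6! ≈ 0.0146.

0.0146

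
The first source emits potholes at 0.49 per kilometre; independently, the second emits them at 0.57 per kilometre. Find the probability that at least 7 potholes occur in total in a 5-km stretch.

0.2829

Independent Poisson processes superpose: combined rate λ = 0.49 + 0.57 = 1.06 per kilometre.
Over the interval, μ = 1.06 × 5 = 5.3 (a 5-km stretch = 5 kilometres).
P(N ≥ 7) = 1 − P(N ≤ 6) ≈ 0.2829.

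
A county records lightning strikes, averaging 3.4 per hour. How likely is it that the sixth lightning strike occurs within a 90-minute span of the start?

0.4016

Over the interval, μ = 3.4 × 1.5 = 5.1 (a 90-minute span = 1.5 hours).
The sixth arrival falls in the interval iff at least 6 events occur there: P(S_6 ≤ t) = P(N ≥ 6) = 1 − P(N ≤ 5) ≈ 0.4016.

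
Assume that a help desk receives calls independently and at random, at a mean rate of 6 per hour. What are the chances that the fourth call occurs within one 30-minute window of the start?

0.3528

Over the interval, μ = 6 × 0.5 = 3 (a 30-minute window = 0.5 hours).
The fourth arrival falls in the interval iff at least 4 events occur there: P(S_4 ≤ t) = P(N ≥ 4) = 1 − P(N ≤ 3) ≈ 0.3528.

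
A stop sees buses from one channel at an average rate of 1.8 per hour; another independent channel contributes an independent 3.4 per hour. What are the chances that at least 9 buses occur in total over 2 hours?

0.7104

Independent Poisson processes superpose: combined rate λ = 1.8 + 3.4 = 5.2 per hour.
Over the interval, μ = 5.2 × 2 = 10.4 (2 hours).
P(N ≥ 9) = 1 − P(N ≤ 8) ≈ 0.7104.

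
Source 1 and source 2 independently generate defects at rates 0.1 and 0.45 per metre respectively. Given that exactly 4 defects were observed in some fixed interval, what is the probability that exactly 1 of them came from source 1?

Given the total, each event is independently from source 1 with probability p = λ_1/(λ_1+λ_2) = 0.1/0.55 ≈ 0.1818.
So K ~ Binomial(4, 0.1/0.55): P(K = 1) = C(4,1) · (0.1/0.55)^1 · (0.45/0.55)^3 ≈ 0.3983.

0.3983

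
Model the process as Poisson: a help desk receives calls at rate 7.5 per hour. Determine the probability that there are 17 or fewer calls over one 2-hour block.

Over the interval, μ = 7.5 × 2 = 15 (a 2-hour block = 2 hours).
P(N ≤ 17) = Σ_{j=0}^{17} e^(−μ) μ^j/j! ≈ 0.7489.

0.7489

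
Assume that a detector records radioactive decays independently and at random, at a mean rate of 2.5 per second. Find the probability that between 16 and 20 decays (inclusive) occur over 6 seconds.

0.3489

Over the interval, μ = 2.5 × 6 = 15 (6 seconds).
P(16 ≤ N ≤ 20) = Σ_{j=16}^{20} e^(−15) · 15^j/j! ≈ 0.3489.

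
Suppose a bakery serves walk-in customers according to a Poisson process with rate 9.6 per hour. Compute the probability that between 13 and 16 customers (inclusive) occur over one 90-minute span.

Over the interval, μ = 9.6 × 1.5 = 14.4 (a 90-minute span = 1.5 hours).
P(13 ≤ N ≤ 16) = Σ_{j=13}^{16} e^(−14.4) · 14.4^j/j! ≈ 0.4001.

0.4001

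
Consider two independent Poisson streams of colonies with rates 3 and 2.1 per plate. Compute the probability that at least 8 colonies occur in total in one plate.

Independent Poisson processes superpose: combined rate λ = 3 + 2.1 = 5.1 per plate.
So μ = 5.1.
P(N ≥ 8) = 1 − P(N ≤ 7) ≈ 0.1440.

0.1440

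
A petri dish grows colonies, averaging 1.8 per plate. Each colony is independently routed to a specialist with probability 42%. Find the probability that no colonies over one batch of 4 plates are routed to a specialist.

Thinning: the colonies that are routed to a specialist themselves form a Poisson process with rate 0.42 × 1.8 = 0.756 per plate.
Over the interval, μ = 0.756 × 4 = 3.024 (a batch of 4 plates = 4 plates).
P(N = 0) = e^(−3.024) · 3.024^0/0! ≈ 0.0486.

0.0486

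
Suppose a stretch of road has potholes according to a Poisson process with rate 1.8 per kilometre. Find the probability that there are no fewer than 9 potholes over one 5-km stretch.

Over the interval, μ = 1.8 × 5 = 9 (a 5-km stretch = 5 kilometres).
P(N ≥ 9) = 1 − P(N ≤ 8) = 1 − Σ_{j=0}^{8} e^(−μ) μ^j/j! ≈ 0.5443.

0.5443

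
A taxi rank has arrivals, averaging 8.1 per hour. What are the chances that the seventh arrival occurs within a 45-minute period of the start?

Over the interval, μ = 8.1 × 0.75 = 6.075 (a 45-minute period = 0.75 hours).
The seventh arrival falls in the interval iff at least 7 events occur there: P(S_7 ≤ t) = P(N ≥ 7) = 1 − P(N ≤ 6) ≈ 0.4057.

0.4057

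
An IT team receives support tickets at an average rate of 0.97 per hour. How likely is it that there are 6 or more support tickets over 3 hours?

0.0751

Over the interval, μ = 0.97 × 3 = 2.91 (3 hours).
P(N ≥ 6) = 1 − P(N ≤ 5) = 1 − Σ_{j=0}^{5} e^(−μ) μ^j/j! ≈ 0.0751.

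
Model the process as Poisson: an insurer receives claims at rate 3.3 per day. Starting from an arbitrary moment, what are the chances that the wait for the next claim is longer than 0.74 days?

0.0870

The wait for the next event is exponential with rate λ = 3.3 per day.
P(T > 0.74) = e^(−λt) = e^(−3.3 × 0.74) = e^(−2.442) ≈ 0.0870.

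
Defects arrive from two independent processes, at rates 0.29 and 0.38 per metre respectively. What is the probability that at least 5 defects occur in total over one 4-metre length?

Independent Poisson processes superpose: combined rate λ = 0.29 + 0.38 = 0.67 per metre.
Over the interval, μ = 0.67 × 4 = 2.68 (a 4-metre length = 4 metres).
P(N ≥ 5) = 1 − P(N ≤ 4) ≈ 0.1341.

0.1341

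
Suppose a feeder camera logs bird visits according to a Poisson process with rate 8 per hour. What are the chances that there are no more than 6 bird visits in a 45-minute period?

Over the interval, μ = 8 × 0.75 = 6 (a 45-minute period = 0.75 hours).
P(N ≤ 6) = Σ_{j=0}^{6} e^(−μ) μ^j/j! ≈ 0.6063.

0.6063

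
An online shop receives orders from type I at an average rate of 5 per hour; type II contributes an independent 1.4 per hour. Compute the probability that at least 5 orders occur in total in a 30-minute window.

Independent Poisson processes superpose: combined rate λ = 5 + 1.4 = 6.4 per hour.
Over the interval, μ = 6.4 × 0.5 = 3.2 (a 30-minute window = 0.5 hours).
P(N ≥ 5) = 1 − P(N ≤ 4) ≈ 0.2194.

0.2194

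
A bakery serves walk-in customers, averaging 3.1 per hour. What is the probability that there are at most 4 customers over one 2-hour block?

0.2592

Over the interval, μ = 3.1 × 2 = 6.2 (a 2-hour block = 2 hours).
P(N ≤ 4) = Σ_{j=0}^{4} e^(−μ) μ^j/j! ≈ 0.2592.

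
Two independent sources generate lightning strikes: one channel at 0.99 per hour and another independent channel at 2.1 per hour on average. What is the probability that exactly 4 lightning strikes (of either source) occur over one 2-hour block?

Independent Poisson processes superpose: combined rate λ = 0.99 + 2.1 = 3.09 per hour.
Over the interval, μ = 3.09 × 2 = 6.18 (a 2-hour block = 2 hours).
P(N = 4) = e^(−6.18) · 6.18^4/4! ≈ 0.1258.

0.1258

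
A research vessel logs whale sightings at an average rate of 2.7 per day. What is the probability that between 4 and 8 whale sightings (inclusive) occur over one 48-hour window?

Over the interval, μ = 2.7 × 2 = 5.4 (a 48-hour window = 2 days).
P(4 ≤ N ≤ 8) = Σ_{j=4}^{8} e^(−5.4) · 5.4^j/j! ≈ 0.6894.

0.6894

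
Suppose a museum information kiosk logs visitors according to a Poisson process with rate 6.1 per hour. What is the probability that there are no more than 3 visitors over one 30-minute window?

0.6360

Over the interval, μ = 6.1 × 0.5 = 3.05 (a 30-minute window = 0.5 hours).
P(N ≤ 3) = Σ_{j=0}^{3} e^(−μ) μ^j/j! ≈ 0.6360.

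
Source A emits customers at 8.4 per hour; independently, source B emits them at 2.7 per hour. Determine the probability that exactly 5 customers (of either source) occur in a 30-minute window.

0.1706

Independent Poisson processes superpose: combined rate λ = 8.4 + 2.7 = 11.1 per hour.
Over the interval, μ = 11.1 × 0.5 = 5.55 (a 30-minute window = 0.5 hours).
P(N = 5) = e^(−5.55) · 5.55^5/5! ≈ 0.1706.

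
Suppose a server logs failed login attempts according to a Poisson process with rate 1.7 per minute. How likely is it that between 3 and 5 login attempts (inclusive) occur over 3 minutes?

0.4819

Over the interval, μ = 1.7 × 3 = 5.1 (3 minutes).
P(3 ≤ N ≤ 5) = Σ_{j=3}^{5} e^(−5.1) · 5.1^j/j! ≈ 0.4819.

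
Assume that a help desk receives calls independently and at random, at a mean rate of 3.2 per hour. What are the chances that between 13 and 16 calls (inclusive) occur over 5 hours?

0.3728

Over the interval, μ = 3.2 × 5 = 16 (5 hours).
P(13 ≤ N ≤ 16) = Σ_{j=13}^{16} e^(−16) · 16^j/j! ≈ 0.3728.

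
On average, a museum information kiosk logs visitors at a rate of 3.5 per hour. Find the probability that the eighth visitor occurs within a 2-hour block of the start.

Over the interval, μ = 3.5 × 2 = 7 (a 2-hour block = 2 hours).
The eighth arrival falls in the interval iff at least 8 events occur there: P(S_8 ≤ t) = P(N ≥ 8) = 1 − P(N ≤ 7) ≈ 0.4013.

0.4013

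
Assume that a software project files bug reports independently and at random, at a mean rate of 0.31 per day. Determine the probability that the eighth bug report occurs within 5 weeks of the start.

0.8469

Over the interval, μ = 0.31 × 35 = 10.85 (5 weeks = 35 days).
The eighth arrival falls in the interval iff at least 8 events occur there: P(S_8 ≤ t) = P(N ≥ 8) = 1 − P(N ≤ 7) ≈ 0.8469.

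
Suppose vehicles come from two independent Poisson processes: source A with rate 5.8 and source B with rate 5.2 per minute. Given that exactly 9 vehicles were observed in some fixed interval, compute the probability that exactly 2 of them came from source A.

Given the total, each event is independently from source A with probability p = λ_A/(λ_A+λ_B) = 5.8/11 ≈ 0.5273.
So K ~ Binomial(9, 5.8/11): P(K = 2) = C(9,2) · (5.8/11)^2 · (5.2/11)^7 ≈ 0.0528.

0.0528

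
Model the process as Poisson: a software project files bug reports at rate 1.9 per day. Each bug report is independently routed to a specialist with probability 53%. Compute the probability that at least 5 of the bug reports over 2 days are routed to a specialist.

Thinning: the bug reports that are routed to a specialist themselves form a Poisson process with rate 0.53 × 1.9 = 1.007 per day.
Over the interval, μ = 1.007 × 2 = 2.014 (2 days).
P(N ≥ 5) = 1 − P(N ≤ 4) ≈ 0.0539.

0.0539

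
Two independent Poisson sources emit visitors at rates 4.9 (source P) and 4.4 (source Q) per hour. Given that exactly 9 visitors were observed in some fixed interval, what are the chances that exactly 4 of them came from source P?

0.2302

Given the total, each event is independently from source P with probability p = λ_P/(λ_P+λ_Q) = 4.9/9.3 ≈ 0.5269.
So K ~ Binomial(9, 4.9/9.3): P(K = 4) = C(9,4) · (4.9/9.3)^4 · (4.4/9.3)^5 ≈ 0.2302.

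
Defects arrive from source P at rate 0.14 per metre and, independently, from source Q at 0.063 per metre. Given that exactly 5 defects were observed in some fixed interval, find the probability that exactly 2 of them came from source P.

Given the total, each event is independently from source P with probability p = λ_P/(λ_P+λ_Q) = 0.14/0.203 ≈ 0.6897.
So K ~ Binomial(5, 0.14/0.203): P(K = 2) = C(5,2) · (0.14/0.203)^2 · (0.063/0.203)^3 ≈ 0.1422.

0.1422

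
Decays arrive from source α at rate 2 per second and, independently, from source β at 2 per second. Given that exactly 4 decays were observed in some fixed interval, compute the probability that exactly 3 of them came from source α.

Given the total, each event is independently from source α with probability p = λ_α/(λ_α+λ_β) = 2/4 = 0.5000.
So K ~ Binomial(4, 2/4): P(K = 3) = C(4,3) · (2/4)^3 · (2/4)^1 ≈ 0.2500.

0.2500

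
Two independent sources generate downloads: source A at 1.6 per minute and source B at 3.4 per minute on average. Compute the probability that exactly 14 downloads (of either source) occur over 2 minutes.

0.0521

Independent Poisson processes superpose: combined rate λ = 1.6 + 3.4 = 5 per minute.
Over the interval, μ = 5 × 2 = 10 (2 minutes).
P(N = 14) = e^(−10) · 10^14/14! ≈ 0.0521.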